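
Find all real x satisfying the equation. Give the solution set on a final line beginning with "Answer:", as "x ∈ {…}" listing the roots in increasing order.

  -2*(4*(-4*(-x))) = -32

Step 1. [-2*(4*(-4*(-x))) = -32] LHS = -2·(…); ÷-2 both sides ⇒ div: 4*(-4*(-x)) = 16.
Step 2. [4*(-4*(-x)) = 16] 4 out front; divide by 4 ⇒ div: -4*(-x) = 4.
Step 3. [-4*(-x) = 4] LHS = -4·(…); ÷-4 both sides ⇒ div: -x = -1.
Step 4. [-x = -1] flip signs both sides, so neg: x = 1.

Answer: x ∈ {1}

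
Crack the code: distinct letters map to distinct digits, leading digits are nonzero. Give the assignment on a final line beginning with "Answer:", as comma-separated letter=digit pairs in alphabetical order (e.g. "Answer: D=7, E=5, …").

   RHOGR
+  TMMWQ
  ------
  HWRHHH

Step 1. [col 1: R + Q ≡ H (mod 10)] no forcing yet in column 1 (carry-in 0); H=1 is free and consistent — try it, so H=1.
Step 2. [col 1: R + Q ≡ H (mod 10)] Q=2 is one option consistent with column 1 (R + Q ≡ H (mod 10), carry-in 0) — take it. So Q=2.
Step 3. [col 1: R + Q ≡ H (mod 10)] column 1 reads R+Q+carry(0)=H with Q=2, H=1; with digits 1,2 already taken and all letters distinct, the only value for R is 9 ⇒ R=9.
Step 4. [col 2: G + W ≡ H (mod 10)] no forcing yet in column 2 (carry-in 1); G=6 is free and consistent — try it ⇒ G=6.
Step 5. [col 2: G + W ≡ H (mod 10)] column 2: given G=6, H=1, carry-in 1, and digits 1,2,6,9 already taken and all letters distinct, G+W≡H (mod 10) forces W=4. So W=4.
Step 6. [col 3: O + M ≡ H (mod 10)] no forcing yet in column 3 (carry-in 1); O=3 is free and consistent — try it. So O=3.
Step 7. [col 3: O + M ≡ H (mod 10)] from column 3 (O=3, H=1, carry-in 1, digits 1,2,3,4,6,9 already taken and all letters distinct): M must equal 7, so M=7.
Step 8. [col 5: R + T ≡ W (mod 10)] column 5 reads R+T+carry(0)=W with R=9, W=4; with digits 1,2,3,4,6,7,9 already taken and all letters distinct, the only value for T is 5 ⇒ T=5.

Answer: G=6, H=1, M=7, O=3, Q=2, R=9, T=5, W=4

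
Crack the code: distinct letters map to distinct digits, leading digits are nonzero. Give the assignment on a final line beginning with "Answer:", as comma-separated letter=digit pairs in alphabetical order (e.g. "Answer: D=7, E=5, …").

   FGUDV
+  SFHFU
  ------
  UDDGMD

Step 1. [col 1: V + U ≡ D (mod 10)] U=1 is one option consistent with column 1 (V + U ≡ D (mod 10), carry-in 0) — take it ⇒ U=1.
Step 2. [col 1: V + U ≡ D (mod 10)] column 1 (V + U ≡ D (mod 10), carry-in 0) doesn't pin D yet; pick D=3 and continue, so D=3.
Step 3. [col 1: V + U ≡ D (mod 10)] column 1 reads V+U+carry(0)=D with U=1, D=3; with digits 1,3 already taken and all letters distinct, the only value for V is 2, so V=2.
Step 4. [col 2: D + F ≡ M (mod 10)] column 2 (D + F ≡ M (mod 10), carry-in 0) doesn't pin F yet; pick F=7 and continue ⇒ F=7.
Step 5. [col 2: D + F ≡ M (mod 10)] from column 2 (D=3, F=7, carry-in 0, digits 1,2,3,7 already taken and all letters distinct): M must equal 0, so M=0.
Step 6. [col 3: U + H ≡ G (mod 10)] several values work for H in column 3 (U + H ≡ G (mod 10), carry-in 1); try H=4, so H=4.
Step 7. [col 3: U + H ≡ G (mod 10)] column 3: given U=1, H=4, carry-in 1, and digits 0,1,2,3,4,7 already taken and all letters distinct, U+H≡G (mod 10) forces G=6, so G=6.
Step 8. [col 5: F + S ≡ D (mod 10)] in column 5 we have F+S≡D with carry-in 1; given F=7, D=3 and digits 0,1,2,3,4,6,7 already taken and all letters distinct, that pins S to 5. So S=5.

Answer: D=3, F=7, G=6, H=4, M=0, S=5, U=1, V=2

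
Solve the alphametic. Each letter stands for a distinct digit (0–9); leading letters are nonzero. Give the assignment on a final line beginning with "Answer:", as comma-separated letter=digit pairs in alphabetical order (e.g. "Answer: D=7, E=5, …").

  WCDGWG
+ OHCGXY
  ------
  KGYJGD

Step 1. [col 1: G + Y ≡ D (mod 10)] several values work for Y in column 1 (G + Y ≡ D (mod 10), carry-in 0); try Y=2 ⇒ Y=2.
Step 2. [col 1: G + Y ≡ D (mod 10)] several values work for G in column 1 (G + Y ≡ D (mod 10), carry-in 0); try G=8, so G=8.
Step 3. [col 1: G + Y ≡ D (mod 10)] in column 1 we have G+Y≡D with carry-in 0; given G=8, Y=2 and digits 2,8 already taken and all letters distinct, that pins D to 0, so D=0.
Step 4. [col 2: W + X ≡ G (mod 10)] several values work for X in column 2 (W + X ≡ G (mod 10), carry-in 1); try X=3. So X=3.
Step 5. [col 2: W + X ≡ G (mod 10)] column 2: given X=3, G=8, carry-in 1, and digits 0,2,3,8 already taken and all letters distinct, W+X≡G (mod 10) forces W=4, so W=4.
Step 6. [col 3: G + G ≡ J (mod 10)] column 3: given G=8, carry-in 0, and digits 0,2,3,4,8 already taken and all letters distinct, G+G≡J (mod 10) forces J=6. So J=6.
Step 7. [col 4: D + C ≡ Y (mod 10)] from column 4 (D=0, Y=2, carry-in 1, digits 0,2,3,4,6,8 already taken and all letters distinct): C must equal 1, so C=1.
Step 8. [col 5: C + H ≡ G (mod 10)] in column 5 we have C+H≡G with carry-in 0; given C=1, G=8 and digits 0,1,2,3,4,6,8 already taken and all letters distinct, that pins H to 7, so H=7.
Step 9. [col 6: W + O ≡ K (mod 10)] column 6: given W=4, carry-in 0, and digits 0,1,2,3,4,6,7,8 already taken and all letters distinct, W+O≡K (mod 10) forces O=5, so O=5.
Step 10. [col 6: W + O ≡ K (mod 10)] column 6 reads W+O+carry(0)=K with W=4, O=5; with digits 0,1,2,3,4,5,6,7,8 already taken and all letters distinct, the only value for K is 9. So K=9.

Answer: C=1, D=0, G=8, H=7, J=6, K=9, O=5, W=4, X=3, Y=2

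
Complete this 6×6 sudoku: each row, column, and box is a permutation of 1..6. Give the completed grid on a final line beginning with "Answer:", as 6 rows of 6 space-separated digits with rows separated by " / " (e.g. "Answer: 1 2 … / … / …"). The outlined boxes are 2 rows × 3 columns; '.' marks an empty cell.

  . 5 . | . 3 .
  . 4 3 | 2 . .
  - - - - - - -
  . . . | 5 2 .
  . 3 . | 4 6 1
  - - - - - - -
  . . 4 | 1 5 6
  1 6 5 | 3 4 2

Step 1. [r1c3∈{1,2,6}] r1c3 is the only open cell in row 1 admitting 1 ⇒ r1c3=1.
Step 2. [r1c1∈{2,6}] 2 has one home in row 1: r1c1, so r1c1=2.
Step 3. [r3c3∈{6}] r3c3 has the single candidate 6, so r3c3=6.
Step 4. [r5c2∈{2}] nothing but 2 survives at r5c2 ⇒ r5c2=2.
Step 5. [r4c3∈{2}] r4c3's peers cover all but 2. So r4c3=2.
Step 6. [r3c2∈{1}] only 1 remains possible at r3c2 ⇒ r3c2=1.
Step 7. [r2c5∈{1}] nothing but 1 survives at r2c5, so r2c5=1.
Step 8. [r1c6∈{4}] nothing but 4 survives at r1c6 ⇒ r1c6=4.
Step 9. [r2c6∈{5}] r2c6's peers cover all but 5, so r2c6=5.
Step 10. [r3c1∈{4}] nothing but 4 survives at r3c1, so r3c1=4.
Step 11. [r3c6∈{3}] r3c6's peers cover all but 3, so r3c6=3.
Step 12. [r5c1∈{3}] only 3 remains possible at r5c1. So r5c1=3.
Step 13. [r1c4∈{6}] only 6 remains possible at r1c4 ⇒ r1c4=6.
Step 14. [r4c1∈{5}] r4c1 is down to just 5 ⇒ r4c1=5.
Step 15. [r2c1∈{6}] only 6 remains possible at r2c1, so r2c1=6.

Answer: 2 5 1 6 3 4 / 6 4 3 2 1 5 / 4 1 6 5 2 3 / 5 3 2 4 6 1 / 3 2 4 1 5 6 / 1 6 5 3 4 2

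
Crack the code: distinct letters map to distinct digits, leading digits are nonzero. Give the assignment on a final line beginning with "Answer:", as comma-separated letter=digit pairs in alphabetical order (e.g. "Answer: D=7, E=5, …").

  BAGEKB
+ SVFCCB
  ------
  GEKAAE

Step 1. [col 1: B + B ≡ E (mod 10)] several values work for E in column 1 (B + B ≡ E (mod 10), carry-in 0); try E=8 ⇒ E=8.
Step 2. [col 1: B + B ≡ E (mod 10)] several values work for B in column 1 (B + B ≡ E (mod 10), carry-in 0); try B=4 ⇒ B=4.
Step 3. [col 2: K + C ≡ A (mod 10)] A=6 is one option consistent with column 2 (K + C ≡ A (mod 10), carry-in 0) — take it. So A=6.
Step 4. [col 2: K + C ≡ A (mod 10)] K=9 is one option consistent with column 2 (K + C ≡ A (mod 10), carry-in 0) — take it. So K=9.
Step 5. [col 2: K + C ≡ A (mod 10)] from column 2 (K=9, A=6, carry-in 0, digits 4,6,8,9 already taken and all letters distinct): C must equal 7, so C=7.
Step 6. [col 4: G + F ≡ K (mod 10)] no forcing yet in column 4 (carry-in 1); F=3 is free and consistent — try it ⇒ F=3.
Step 7. [col 4: G + F ≡ K (mod 10)] from column 4 (F=3, K=9, carry-in 1, digits 3,4,6,7,8,9 already taken and all letters distinct): G must equal 5. So G=5.
Step 8. [col 5: A + V ≡ E (mod 10)] in column 5 we have A+V≡E with carry-in 0; given A=6, E=8 and digits 3,4,5,6,7,8,9 already taken and all letters distinct, that pins V to 2, so V=2.
Step 9. [col 6: B + S ≡ G (mod 10)] column 6: given B=4, G=5, carry-in 0, and digits 2,3,4,5,6,7,8,9 already taken and all letters distinct, B+S≡G (mod 10) forces S=1, so S=1.

Answer: A=6, B=4, C=7, E=8, F=3, G=5, K=9, S=1, V=2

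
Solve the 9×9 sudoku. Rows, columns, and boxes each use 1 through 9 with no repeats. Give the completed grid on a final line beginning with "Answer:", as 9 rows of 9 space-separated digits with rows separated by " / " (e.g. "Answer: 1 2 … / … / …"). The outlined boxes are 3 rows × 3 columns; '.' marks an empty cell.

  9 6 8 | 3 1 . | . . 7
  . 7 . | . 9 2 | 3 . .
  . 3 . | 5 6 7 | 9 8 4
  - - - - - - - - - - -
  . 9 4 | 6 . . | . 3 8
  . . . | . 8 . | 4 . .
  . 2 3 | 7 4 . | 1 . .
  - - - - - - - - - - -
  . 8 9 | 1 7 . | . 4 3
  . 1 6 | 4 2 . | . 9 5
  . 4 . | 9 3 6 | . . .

Step 1. [r4c7∈{2,5,7}] across row 4, 2 lands solely at r4c7 ⇒ r4c7=2.
Step 2. [r4c1∈{1,5,7}] r4c1 is the only open cell in row 4 admitting 7 ⇒ r4c1=7.
Step 3. [r5c2∈{5}] r5c2 has the single candidate 5. So r5c2=5.
Step 4. [r6c8∈{5,6}] across box 6, 5 lands solely at r6c8 ⇒ r6c8=5.
Step 5. [r9c9∈{1,2}] in col 9, 2 fits only at r9c9 ⇒ r9c9=2.
Step 6. [r5c3∈{1}] r5c3's peers cover all but 1, so r5c3=1.
Step 7. [r9c3∈{5,7}] across col 3, 7 lands solely at r9c3 ⇒ r9c3=7.
Step 8. [r5c1∈{6}] nothing but 6 survives at r5c1, so r5c1=6.
Step 9. [r2c9∈{1,6}] r2c9 is the only open cell in col 9 admitting 1. So r2c9=1.
Step 10. [r7c1∈{2,5}] in row 7, 2 fits only at r7c1 ⇒ r7c1=2.
Step 11. [r6c6∈{9}] nothing but 9 survives at r6c6 ⇒ r6c6=9.
Step 12. [r2c3∈{5}] r2c3 has the single candidate 5 ⇒ r2c3=5.
Step 13. [r7c6∈{5}] nothing but 5 survives at r7c6, so r7c6=5.
Step 14. [r9c7∈{8}] r9c7 has the single candidate 8. So r9c7=8.
Step 15. [r2c4∈{8}] r2c4 has the single candidate 8 ⇒ r2c4=8.
Step 16. [r8c1∈{3}] r8c1 is down to just 3. So r8c1=3.
Step 17. [r7c7∈{6}] r7c7 has the single candidate 6. So r7c7=6.
Step 18. [r4c5∈{5}] r4c5's peers cover all but 5, so r4c5=5.
Step 19. [r4c6∈{1}] nothing but 1 survives at r4c6. So r4c6=1.
Step 20. [r2c1∈{4}] r2c1 has the single candidate 4, so r2c1=4.
Step 21. [r5c8∈{7}] r5c8's peers cover all but 7, so r5c8=7.
Step 22. [r5c9∈{9}] r5c9 has the single candidate 9 ⇒ r5c9=9.
Step 23. [r1c8∈{2}] only 2 remains possible at r1c8. So r1c8=2.
Step 24. [r5c6∈{3}] r5c6 is down to just 3, so r5c6=3.
Step 25. [r2c8∈{6}] nothing but 6 survives at r2c8. So r2c8=6.
Step 26. [r8c6∈{8}] only 8 remains possible at r8c6. So r8c6=8.
Step 27. [r6c1∈{8}] r6c1 has the single candidate 8 ⇒ r6c1=8.
Step 28. [r9c8∈{1}] nothing but 1 survives at r9c8, so r9c8=1.
Step 29. [r3c3∈{2}] nothing but 2 survives at r3c3, so r3c3=2.
Step 30. [r1c7∈{5}] r1c7 has the single candidate 5, so r1c7=5.
Step 31. [r3c1∈{1}] only 1 remains possible at r3c1 ⇒ r3c1=1.
Step 32. [r1c6∈{4}] r1c6 is down to just 4, so r1c6=4.
Step 33. [r9c1∈{5}] only 5 remains possible at r9c1, so r9c1=5.
Step 34. [r8c7∈{7}] nothing but 7 survives at r8c7 ⇒ r8c7=7.
Step 35. [r6c9∈{6}] r6c9 has the single candidate 6, so r6c9=6.
Step 36. [r5c4∈{2}] r5c4 has the single candidate 2 ⇒ r5c4=2.

Answer: 9 6 8 3 1 4 5 2 7 / 4 7 5 8 9 2 3 6 1 / 1 3 2 5 6 7 9 8 4 / 7 9 4 6 5 1 2 3 8 / 6 5 1 2 8 3 4 7 9 / 8 2 3 7 4 9 1 5 6 / 2 8 9 1 7 5 6 4 3 / 3 1 6 4 2 8 7 9 5 / 5 4 7 9 3 6 8 1 2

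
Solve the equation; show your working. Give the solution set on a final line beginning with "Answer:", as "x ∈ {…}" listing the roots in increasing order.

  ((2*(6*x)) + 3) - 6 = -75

Step 1. [((2*(6*x)) + 3) - 6 = -75] peel the -6: add 6 from each side ⇒ sub: (2*(6*x)) + 3 = -69.
Step 2. [(2*(6*x)) + 3 = -69] peel the +3: subtract 3 from each side, so sub: 2*(6*x) = -72.
Step 3. [2*(6*x) = -72] 2 out front; divide by 2. So div: 6*x = -36.
Step 4. [6*x = -36] leading coefficient 6: divide by 6, so div: x = -6.

Answer: x ∈ {-6}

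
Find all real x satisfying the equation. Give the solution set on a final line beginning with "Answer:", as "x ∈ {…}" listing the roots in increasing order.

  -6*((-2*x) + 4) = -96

Step 1. [-6*((-2*x) + 4) = -96] -6·(inner) — divide through by -6. So div: (-2*x) + 4 = 16.
Step 2. [(-2*x) + 4 = 16] subtract 4: x sits inside (… + 4), so sub: -2*x = 12.
Step 3. [-2*x = 12] -2·(inner) — divide through by -2, so div: x = -6.

Answer: x ∈ {-6}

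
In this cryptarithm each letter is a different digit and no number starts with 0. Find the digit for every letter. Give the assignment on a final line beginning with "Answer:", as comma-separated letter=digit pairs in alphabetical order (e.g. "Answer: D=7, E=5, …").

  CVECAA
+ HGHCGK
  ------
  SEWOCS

Step 1. [col 1: A + K ≡ S (mod 10)] several values work for S in column 1 (A + K ≡ S (mod 10), carry-in 0); try S=8. So S=8.
Step 2. [col 1: A + K ≡ S (mod 10)] no forcing yet in column 1 (carry-in 0); K=7 is free and consistent — try it. So K=7.
Step 3. [col 1: A + K ≡ S (mod 10)] column 1 reads A+K+carry(0)=S with K=7, S=8; with digits 7,8 already taken and all letters distinct, the only value for A is 1, so A=1.
Step 4. [col 2: A + G ≡ C (mod 10)] several values work for C in column 2 (A + G ≡ C (mod 10), carry-in 0); try C=5. So C=5.
Step 5. [col 2: A + G ≡ C (mod 10)] column 2: given A=1, C=5, carry-in 0, and digits 1,5,7,8 already taken and all letters distinct, A+G≡C (mod 10) forces G=4. So G=4.
Step 6. [col 3: C + C ≡ O (mod 10)] in column 3 we have C+C≡O with carry-in 0; given C=5 and digits 1,4,5,7,8 already taken and all letters distinct, that pins O to 0 ⇒ O=0.
Step 7. [col 4: E + H ≡ W (mod 10)] H=2 is one option consistent with column 4 (E + H ≡ W (mod 10), carry-in 1) — take it ⇒ H=2.
Step 8. [col 4: E + H ≡ W (mod 10)] column 4 (E + H ≡ W (mod 10), carry-in 1) doesn't pin W yet; pick W=6 and continue, so W=6.
Step 9. [col 4: E + H ≡ W (mod 10)] column 4 reads E+H+carry(1)=W with H=2, W=6; with digits 0,1,2,4,5,6,7,8 already taken and all letters distinct, the only value for E is 3. So E=3.
Step 10. [col 5: V + G ≡ E (mod 10)] column 5: given G=4, E=3, carry-in 0, and digits 0,1,2,3,4,5,6,7,8 already taken and all letters distinct, V+G≡E (mod 10) forces V=9 ⇒ V=9.

Answer: A=1, C=5, E=3, G=4, H=2, K=7, O=0, S=8, V=9, W=6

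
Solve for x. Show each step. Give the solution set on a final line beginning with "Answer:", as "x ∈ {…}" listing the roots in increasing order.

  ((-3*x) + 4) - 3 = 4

Step 1. [((-3*x) + 4) - 3 = 4] add 3: x sits inside (… - 3). So sub: (-3*x) + 4 = 7.
Step 2. [(-3*x) + 4 = 7] +4 is outermost — subtract 4 both sides, so sub: -3*x = 3.
Step 3. [-3*x = 3] -3 out front; divide by -3, so div: x = -1.

Answer: x ∈ {-1}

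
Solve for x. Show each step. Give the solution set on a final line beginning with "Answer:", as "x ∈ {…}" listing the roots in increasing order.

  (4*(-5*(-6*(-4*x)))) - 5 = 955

Step 1. [(4*(-5*(-6*(-4*x)))) - 5 = 955] the outer -5 inverts by adding 5, so sub: 4*(-5*(-6*(-4*x))) = 960.
Step 2. [4*(-5*(-6*(-4*x))) = 960] leading coefficient 4: divide by 4. So div: -5*(-6*(-4*x)) = 240.
Step 3. [-5*(-6*(-4*x)) = 240] divide by the outer -5 ⇒ div: -6*(-4*x) = -48.
Step 4. [-6*(-4*x) = -48] leading coefficient -6: divide by -6, so div: -4*x = 8.
Step 5. [-4*x = 8] -4 out front; divide by -4 ⇒ div: x = -2.

Answer: x ∈ {-2}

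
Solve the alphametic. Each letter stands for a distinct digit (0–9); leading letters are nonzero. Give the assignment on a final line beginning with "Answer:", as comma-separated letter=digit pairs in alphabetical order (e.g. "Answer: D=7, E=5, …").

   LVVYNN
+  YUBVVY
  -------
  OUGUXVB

Step 1. [col 1: N + Y ≡ B (mod 10)] column 1 (N + Y ≡ B (mod 10), carry-in 0) doesn't pin B yet; pick B=4 and continue, so B=4.
Step 2. [col 1: N + Y ≡ B (mod 10)] several values work for N in column 1 (N + Y ≡ B (mod 10), carry-in 0); try N=9 ⇒ N=9.
Step 3. [O] the sum has 7 digits but both addends have 6; that extra leading digit O is the final carry, namely 1, so O=1.
Step 4. [col 1: N + Y ≡ B (mod 10)] column 1 reads N+Y+carry(0)=B with N=9, B=4; with digits 1,4,9 already taken and all letters distinct, the only value for Y is 5. So Y=5.
Step 5. [col 2: N + V ≡ V (mod 10)] V=7 is one option consistent with column 2 (N + V ≡ V (mod 10), carry-in 1) — take it. So V=7.
Step 6. [col 3: Y + V ≡ X (mod 10)] column 3: given Y=5, V=7, carry-in 1, and digits 1,4,5,7,9 already taken and all letters distinct, Y+V≡X (mod 10) forces X=3, so X=3.
Step 7. [col 4: V + B ≡ U (mod 10)] column 4 reads V+B+carry(1)=U with V=7, B=4; with digits 1,3,4,5,7,9 already taken and all letters distinct, the only value for U is 2. So U=2.
Step 8. [col 5: V + U ≡ G (mod 10)] column 5: given V=7, U=2, carry-in 1, and digits 1,2,3,4,5,7,9 already taken and all letters distinct, V+U≡G (mod 10) forces G=0. So G=0.
Step 9. [col 6: L + Y ≡ U (mod 10)] in column 6 we have L+Y≡U with carry-in 1; given Y=5, U=2 and digits 0,1,2,3,4,5,7,9 already taken and all letters distinct, that pins L to 6. So L=6.

Answer: B=4, G=0, L=6, N=9, O=1, U=2, V=7, X=3, Y=5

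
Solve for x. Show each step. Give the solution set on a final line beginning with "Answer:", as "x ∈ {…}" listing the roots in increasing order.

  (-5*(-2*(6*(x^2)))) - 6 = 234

Step 1. [(-5*(-2*(6*(x^2)))) - 6 = 234] peel the -6: add 6 from each side, so sub: -5*(-2*(6*(x^2))) = 240.
Step 2. [-5*(-2*(6*(x^2))) = 240] -5·(inner) — divide through by -5. So div: -2*(6*(x^2)) = -48.
Step 3. [-2*(6*(x^2)) = -48] -2·(inner) — divide through by -2 ⇒ div: 6*(x^2) = 24.
Step 4. [6*(x^2) = 24] divide by the outer 6, so div: x^2 = 4.
Step 5. [x^2 = 4] √ both sides: 4 ≥ 0 gives two branches. So sqrt: x = 2 or -2.

Answer: x ∈ {-2, 2}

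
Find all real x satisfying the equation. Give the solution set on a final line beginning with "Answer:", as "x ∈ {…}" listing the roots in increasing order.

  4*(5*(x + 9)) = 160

Step 1. [4*(5*(x + 9)) = 160] 4 out front; divide by 4 ⇒ div: 5*(x + 9) = 40.
Step 2. [5*(x + 9) = 40] 5 out front; divide by 5. So div: x + 9 = 8.
Step 3. [x + 9 = 8] the outer +9 inverts by subtracting 9 ⇒ sub: x = -1.

Answer: x ∈ {-1}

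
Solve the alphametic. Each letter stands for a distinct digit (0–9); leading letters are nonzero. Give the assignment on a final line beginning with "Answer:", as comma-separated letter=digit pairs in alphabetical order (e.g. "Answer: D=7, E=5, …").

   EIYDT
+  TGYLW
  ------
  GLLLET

Step 1. [G] the sum has 6 digits but both addends have 5; that extra leading digit G is the final carry, namely 1, so G=1.
Step 2. [col 1: T + W ≡ T (mod 10)] from column 1 (nothing yet, carry-in 0, digits 1 already taken and all letters distinct): W must equal 0 ⇒ W=0.
Step 3. [col 1: T + W ≡ T (mod 10)] no forcing yet in column 1 (carry-in 0); T=7 is free and consistent — try it. So T=7.
Step 4. [col 2: D + L ≡ E (mod 10)] D=3 is one option consistent with column 2 (D + L ≡ E (mod 10), carry-in 0) — take it. So D=3.
Step 5. [col 2: D + L ≡ E (mod 10)] several values work for E in column 2 (D + L ≡ E (mod 10), carry-in 0); try E=9. So E=9.
Step 6. [col 2: D + L ≡ E (mod 10)] column 2 reads D+L+carry(0)=E with D=3, E=9; with digits 0,1,3,7,9 already taken and all letters distinct, the only value for L is 6, so L=6.
Step 7. [col 3: Y + Y ≡ L (mod 10)] column 3: given L=6, carry-in 0, and digits 0,1,3,6,7,9 already taken and all letters distinct, Y+Y≡L (mod 10) forces Y=8. So Y=8.
Step 8. [col 4: I + G ≡ L (mod 10)] in column 4 we have I+G≡L with carry-in 1; given G=1, L=6 and digits 0,1,3,6,7,8,9 already taken and all letters distinct, that pins I to 4. So I=4.

Answer: D=3, E=9, G=1, I=4, L=6, T=7, W=0, Y=8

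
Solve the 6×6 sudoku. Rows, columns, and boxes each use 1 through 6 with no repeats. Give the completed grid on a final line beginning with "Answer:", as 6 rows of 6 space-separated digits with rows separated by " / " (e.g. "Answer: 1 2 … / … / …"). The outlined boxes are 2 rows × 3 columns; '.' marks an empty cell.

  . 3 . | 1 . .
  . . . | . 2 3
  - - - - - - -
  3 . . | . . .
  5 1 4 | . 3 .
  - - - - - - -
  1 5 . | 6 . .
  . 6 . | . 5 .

Step 1. [r6c1∈{2,4}] box 5 places 4 nowhere but r6c1 ⇒ r6c1=4.
Step 2. [r3c3∈{2,6}] across box 3, 6 lands solely at r3c3, so r3c3=6.
Step 3. [r4c4∈{2}] r4c4 has the single candidate 2 ⇒ r4c4=2.
Step 4. [r1c5∈{4,6}] in col 5, 6 fits only at r1c5, so r1c5=6.
Step 5. [r1c6∈{4,5}] in row 1, 4 fits only at r1c6, so r1c6=4.
Step 6. [r3c6∈{1,5}] across col 6, 5 lands solely at r3c6. So r3c6=5.
Step 7. [r5c6∈{2}] r5c6's peers cover all but 2 ⇒ r5c6=2.
Step 8. [r6c3∈{2,3}] 2 has one home in row 6: r6c3 ⇒ r6c3=2.
Step 9. [r5c5∈{4}] r5c5 is down to just 4, so r5c5=4.
Step 10. [r2c4∈{5}] r2c4 has the single candidate 5. So r2c4=5.
Step 11. [r5c3∈{3}] nothing but 3 survives at r5c3. So r5c3=3.
Step 12. [r2c2∈{4}] r2c2's peers cover all but 4, so r2c2=4.
Step 13. [r1c3∈{5}] only 5 remains possible at r1c3 ⇒ r1c3=5.
Step 14. [r3c5∈{1}] r3c5 is down to just 1 ⇒ r3c5=1.
Step 15. [r3c2∈{2}] r3c2 has the single candidate 2 ⇒ r3c2=2.
Step 16. [r6c6∈{1}] r6c6 has the single candidate 1 ⇒ r6c6=1.
Step 17. [r6c4∈{3}] r6c4's peers cover all but 3 ⇒ r6c4=3.
Step 18. [r3c4∈{4}] r3c4 is down to just 4 ⇒ r3c4=4.
Step 19. [r4c6∈{6}] r4c6's peers cover all but 6 ⇒ r4c6=6.
Step 20. [r2c3∈{1}] r2c3 has the single candidate 1 ⇒ r2c3=1.
Step 21. [r2c1∈{6}] nothing but 6 survives at r2c1, so r2c1=6.
Step 22. [r1c1∈{2}] nothing but 2 survives at r1c1 ⇒ r1c1=2.

Answer: 2 3 5 1 6 4 / 6 4 1 5 2 3 / 3 2 6 4 1 5 / 5 1 4 2 3 6 / 1 5 3 6 4 2 / 4 6 2 3 5 1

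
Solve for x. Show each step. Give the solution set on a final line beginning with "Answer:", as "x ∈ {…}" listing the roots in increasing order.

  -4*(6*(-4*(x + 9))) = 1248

Step 1. [-4*(6*(-4*(x + 9))) = 1248] divide by the outer -4. So div: 6*(-4*(x + 9)) = -312.
Step 2. [6*(-4*(x + 9)) = -312] divide by the outer 6 ⇒ div: -4*(x + 9) = -52.
Step 3. [-4*(x + 9) = -52] leading coefficient -4: divide by -4 ⇒ div: x + 9 = 13.
Step 4. [x + 9 = 13] peel the +9: subtract 9 from each side, so sub: x = 4.

Answer: x ∈ {4}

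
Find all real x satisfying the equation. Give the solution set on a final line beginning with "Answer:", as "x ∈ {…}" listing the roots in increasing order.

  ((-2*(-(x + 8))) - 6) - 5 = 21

Step 1. [((-2*(-(x + 8))) - 6) - 5 = 21] -5 is outermost — add 5 both sides, so sub: (-2*(-(x + 8))) - 6 = 26.
Step 2. [(-2*(-(x + 8))) - 6 = 26] the outer -6 inverts by adding 6, so sub: -2*(-(x + 8)) = 32.
Step 3. [-2*(-(x + 8)) = 32] -2·(inner) — divide through by -2. So div: -(x + 8) = -16.
Step 4. [-(x + 8) = -16] flip signs both sides. So neg: x + 8 = 16.
Step 5. [x + 8 = 16] the outer +8 inverts by subtracting 8, so sub: x = 8.

Answer: x ∈ {8}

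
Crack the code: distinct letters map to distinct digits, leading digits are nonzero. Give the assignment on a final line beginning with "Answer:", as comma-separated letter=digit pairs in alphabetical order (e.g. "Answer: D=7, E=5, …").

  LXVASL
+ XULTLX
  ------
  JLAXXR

Step 1. [col 1: L + X ≡ R (mod 10)] L=2 is one option consistent with column 1 (L + X ≡ R (mod 10), carry-in 0) — take it ⇒ L=2.
Step 2. [col 1: L + X ≡ R (mod 10)] several values work for X in column 1 (L + X ≡ R (mod 10), carry-in 0); try X=5. So X=5.
Step 3. [col 1: L + X ≡ R (mod 10)] from column 1 (L=2, X=5, carry-in 0, digits 2,5 already taken and all letters distinct): R must equal 7, so R=7.
Step 4. [col 2: S + L ≡ X (mod 10)] in column 2 we have S+L≡X with carry-in 0; given L=2, X=5 and digits 2,5,7 already taken and all letters distinct, that pins S to 3. So S=3.
Step 5. [col 3: A + T ≡ X (mod 10)] A=1 is one option consistent with column 3 (A + T ≡ X (mod 10), carry-in 0) — take it. So A=1.
Step 6. [col 3: A + T ≡ X (mod 10)] column 3: given A=1, X=5, carry-in 0, and digits 1,2,3,5,7 already taken and all letters distinct, A+T≡X (mod 10) forces T=4 ⇒ T=4.
Step 7. [col 4: V + L ≡ A (mod 10)] column 4 reads V+L+carry(0)=A with L=2, A=1; with digits 1,2,3,4,5,7 already taken and all letters distinct, the only value for V is 9. So V=9.
Step 8. [col 5: X + U ≡ L (mod 10)] column 5 reads X+U+carry(1)=L with X=5, L=2; with digits 1,2,3,4,5,7,9 already taken and all letters distinct, the only value for U is 6, so U=6.
Step 9. [col 6: L + X ≡ J (mod 10)] column 6: given L=2, X=5, carry-in 1, and digits 1,2,3,4,5,6,7,9 already taken and all letters distinct, L+X≡J (mod 10) forces J=8. So J=8.

Answer: A=1, J=8, L=2, R=7, S=3, T=4, U=6, V=9, X=5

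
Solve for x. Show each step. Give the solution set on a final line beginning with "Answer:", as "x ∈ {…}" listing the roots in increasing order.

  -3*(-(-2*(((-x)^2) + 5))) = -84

Step 1. [-3*(-(-2*(((-x)^2) + 5))) = -84] -3·(inner) — divide through by -3, so div: -(-2*(((-x)^2) + 5)) = 28.
Step 2. [-(-2*(((-x)^2) + 5)) = 28] flip signs both sides. So neg: -2*(((-x)^2) + 5) = -28.
Step 3. [-2*(((-x)^2) + 5) = -28] LHS = -2·(…); ÷-2 both sides ⇒ div: ((-x)^2) + 5 = 14.
Step 4. [((-x)^2) + 5 = 14] 5 comes off first (subtract 5) ⇒ sub: (-x)^2 = 9.
Step 5. [(-x)^2 = 9] LHS squared, RHS 9 ≥ 0: apply √ (±) ⇒ sqrt: -x = 3 or -3.
Step 6. [-x = 3 or -3] flip signs both sides. So neg: x = -3 or 3.

Answer: x ∈ {-3, 3}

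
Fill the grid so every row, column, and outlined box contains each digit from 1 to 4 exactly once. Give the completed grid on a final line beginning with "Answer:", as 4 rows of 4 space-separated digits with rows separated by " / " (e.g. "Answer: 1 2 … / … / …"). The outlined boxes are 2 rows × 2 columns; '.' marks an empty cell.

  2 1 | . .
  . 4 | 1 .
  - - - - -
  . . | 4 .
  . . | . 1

Step 1. [r1c3∈{3}] only 3 remains possible at r1c3, so r1c3=3.
Step 2. [r3c4∈{2,3}] in col 4, 3 fits only at r3c4 ⇒ r3c4=3.
Step 3. [r4c2∈{2,3}] 3 has one home in col 2: r4c2. So r4c2=3.
Step 4. [r3c2∈{2}] r3c2 is down to just 2. So r3c2=2.
Step 5. [r3c1∈{1}] r3c1's peers cover all but 1. So r3c1=1.
Step 6. [r1c4∈{4}] r1c4 has the single candidate 4 ⇒ r1c4=4.
Step 7. [r4c3∈{2}] r4c3 is down to just 2 ⇒ r4c3=2.
Step 8. [r4c1∈{4}] nothing but 4 survives at r4c1 ⇒ r4c1=4.
Step 9. [r2c4∈{2}] nothing but 2 survives at r2c4. So r2c4=2.
Step 10. [r2c1∈{3}] r2c1's peers cover all but 3. So r2c1=3.

Answer: 2 1 3 4 / 3 4 1 2 / 1 2 4 3 / 4 3 2 1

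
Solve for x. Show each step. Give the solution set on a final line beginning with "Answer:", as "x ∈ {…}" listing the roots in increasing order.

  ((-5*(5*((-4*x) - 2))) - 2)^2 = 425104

Step 1. [((-5*(5*((-4*x) - 2))) - 2)^2 = 425104] 425104 ≥ 0, LHS is (·)² — take ±√ ⇒ sqrt: (-5*(5*((-4*x) - 2))) - 2 = 652 or -652.
Step 2. [(-5*(5*((-4*x) - 2))) - 2 = 652 or -652] add 2: x sits inside (… - 2) ⇒ sub: -5*(5*((-4*x) - 2)) = 654 or -650.
Step 3. [-5*(5*((-4*x) - 2)) = 654 or -650] -5 out front; divide by -5. So div: 5*((-4*x) - 2) = -654/5 or 130.
Step 4. [5*((-4*x) - 2) = -654/5 or 130] 5·(inner) — divide through by 5. So div: (-4*x) - 2 = -654/25 or 26.
Step 5. [(-4*x) - 2 = -654/25 or 26] peel the -2: add 2 from each side ⇒ sub: -4*x = -604/25 or 28.
Step 6. [-4*x = -604/25 or 28] leading coefficient -4: divide by -4 ⇒ div: x = 151/25 or -7.

Answer: x ∈ {-7, 151/25}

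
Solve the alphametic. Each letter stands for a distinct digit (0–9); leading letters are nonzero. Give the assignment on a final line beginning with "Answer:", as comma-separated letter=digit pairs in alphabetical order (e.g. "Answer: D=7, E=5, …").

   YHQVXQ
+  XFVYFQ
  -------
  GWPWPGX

Step 1. [col 1: Q + Q ≡ X (mod 10)] Q=4 is one option consistent with column 1 (Q + Q ≡ X (mod 10), carry-in 0) — take it, so Q=4.
Step 2. [G] G is the leading digit of a 7-digit sum of two 6-digit numbers; the final carry is exactly 1 ⇒ G=1.
Step 3. [col 1: Q + Q ≡ X (mod 10)] column 1 reads Q+Q+carry(0)=X with Q=4; with digits 1,4 already taken and all letters distinct, the only value for X is 8, so X=8.
Step 4. [col 2: X + F ≡ G (mod 10)] from column 2 (X=8, G=1, carry-in 0, digits 1,4,8 already taken and all letters distinct): F must equal 3 ⇒ F=3.
Step 5. [col 3: V + Y ≡ P (mod 10)] column 3 (V + Y ≡ P (mod 10), carry-in 1) doesn't pin P yet; pick P=9 and continue. So P=9.
Step 6. [col 3: V + Y ≡ P (mod 10)] Y=2 is one option consistent with column 3 (V + Y ≡ P (mod 10), carry-in 1) — take it ⇒ Y=2.
Step 7. [col 3: V + Y ≡ P (mod 10)] from column 3 (Y=2, P=9, carry-in 1, digits 1,2,3,4,8,9 already taken and all letters distinct): V must equal 6 ⇒ V=6.
Step 8. [col 4: Q + V ≡ W (mod 10)] from column 4 (Q=4, V=6, carry-in 0, digits 1,2,3,4,6,8,9 already taken and all letters distinct): W must equal 0, so W=0.
Step 9. [col 5: H + F ≡ P (mod 10)] in column 5 we have H+F≡P with carry-in 1; given F=3, P=9 and digits 0,1,2,3,4,6,8,9 already taken and all letters distinct, that pins H to 5, so H=5.

Answer: F=3, G=1, H=5, P=9, Q=4, V=6, W=0, X=8, Y=2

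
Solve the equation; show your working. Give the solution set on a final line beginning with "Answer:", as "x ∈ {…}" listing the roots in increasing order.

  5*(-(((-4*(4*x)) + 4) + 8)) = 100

Step 1. [5*(-(((-4*(4*x)) + 4) + 8)) = 100] 5·(inner) — divide through by 5, so div: -(((-4*(4*x)) + 4) + 8) = 20.
Step 2. [-(((-4*(4*x)) + 4) + 8) = 20] LHS negated; negate both sides ⇒ neg: ((-4*(4*x)) + 4) + 8 = -20.
Step 3. [((-4*(4*x)) + 4) + 8 = -20] peel the +8: subtract 8 from each side, so sub: (-4*(4*x)) + 4 = -28.
Step 4. [(-4*(4*x)) + 4 = -28] -4 | LHS and -4 | -28: pull -4 out, so factor: (4*x) - 1 = 7.
Step 5. [(4*x) - 1 = 7] 1 comes off first (add 1), so sub: 4*x = 8.
Step 6. [4*x = 8] leading coefficient 4: divide by 4. So div: x = 2.

Answer: x ∈ {2}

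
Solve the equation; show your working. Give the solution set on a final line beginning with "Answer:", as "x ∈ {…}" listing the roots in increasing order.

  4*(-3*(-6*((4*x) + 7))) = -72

Step 1. [4*(-3*(-6*((4*x) + 7))) = -72] 4 out front; divide by 4, so div: -3*(-6*((4*x) + 7)) = -18.
Step 2. [-3*(-6*((4*x) + 7)) = -18] LHS = -3·(…); ÷-3 both sides, so div: -6*((4*x) + 7) = 6.
Step 3. [-6*((4*x) + 7) = 6] -6 out front; divide by -6 ⇒ div: (4*x) + 7 = -1.
Step 4. [(4*x) + 7 = -1] 7 comes off first (subtract 7) ⇒ sub: 4*x = -8.
Step 5. [4*x = -8] 4 out front; divide by 4. So div: x = -2.

Answer: x ∈ {-2}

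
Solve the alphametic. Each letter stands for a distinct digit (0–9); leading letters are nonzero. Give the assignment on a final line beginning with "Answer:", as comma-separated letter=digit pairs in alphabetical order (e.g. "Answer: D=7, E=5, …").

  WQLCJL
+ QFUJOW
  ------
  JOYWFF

Step 1. [col 1: L + W ≡ F (mod 10)] no forcing yet in column 1 (carry-in 0); W=4 is free and consistent — try it ⇒ W=4.
Step 2. [col 1: L + W ≡ F (mod 10)] L=1 is one option consistent with column 1 (L + W ≡ F (mod 10), carry-in 0) — take it. So L=1.
Step 3. [col 1: L + W ≡ F (mod 10)] column 1: given L=1, W=4, carry-in 0, and digits 1,4 already taken and all letters distinct, L+W≡F (mod 10) forces F=5, so F=5.
Step 4. [col 2: J + O ≡ F (mod 10)] no forcing yet in column 2 (carry-in 0); O=8 is free and consistent — try it. So O=8.
Step 5. [col 2: J + O ≡ F (mod 10)] from column 2 (O=8, F=5, carry-in 0, digits 1,4,5,8 already taken and all letters distinct): J must equal 7. So J=7.
Step 6. [col 3: C + J ≡ W (mod 10)] from column 3 (J=7, W=4, carry-in 1, digits 1,4,5,7,8 already taken and all letters distinct): C must equal 6 ⇒ C=6.
Step 7. [col 4: L + U ≡ Y (mod 10)] column 4: given L=1, carry-in 1, and digits 1,4,5,6,7,8 already taken and all letters distinct, L+U≡Y (mod 10) forces Y=2, so Y=2.
Step 8. [col 4: L + U ≡ Y (mod 10)] in column 4 we have L+U≡Y with carry-in 1; given L=1, Y=2 and digits 1,2,4,5,6,7,8 already taken and all letters distinct, that pins U to 0 ⇒ U=0.
Step 9. [col 5: Q + F ≡ O (mod 10)] column 5: given F=5, O=8, carry-in 0, and digits 0,1,2,4,5,6,7,8 already taken and all letters distinct, Q+F≡O (mod 10) forces Q=3 ⇒ Q=3.

Answer: C=6, F=5, J=7, L=1, O=8, Q=3, U=0, W=4, Y=2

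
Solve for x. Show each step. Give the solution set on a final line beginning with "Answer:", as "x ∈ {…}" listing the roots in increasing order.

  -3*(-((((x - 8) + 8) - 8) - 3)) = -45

Step 1. [-3*(-((((x - 8) + 8) - 8) - 3)) = -45] -3 out front; divide by -3 ⇒ div: -((((x - 8) + 8) - 8) - 3) = 15.
Step 2. [-((((x - 8) + 8) - 8) - 3) = 15] LHS negated; negate both sides. So neg: (((x - 8) + 8) - 8) - 3 = -15.
Step 3. [(((x - 8) + 8) - 8) - 3 = -15] 3 comes off first (add 3), so sub: ((x - 8) + 8) - 8 = -12.
Step 4. [((x - 8) + 8) - 8 = -12] the outer -8 inverts by adding 8 ⇒ sub: (x - 8) + 8 = -4.
Step 5. [(x - 8) + 8 = -4] +8 is outermost — subtract 8 both sides. So sub: x - 8 = -12.
Step 6. [x - 8 = -12] -8 is outermost — add 8 both sides ⇒ sub: x = -4.

Answer: x ∈ {-4}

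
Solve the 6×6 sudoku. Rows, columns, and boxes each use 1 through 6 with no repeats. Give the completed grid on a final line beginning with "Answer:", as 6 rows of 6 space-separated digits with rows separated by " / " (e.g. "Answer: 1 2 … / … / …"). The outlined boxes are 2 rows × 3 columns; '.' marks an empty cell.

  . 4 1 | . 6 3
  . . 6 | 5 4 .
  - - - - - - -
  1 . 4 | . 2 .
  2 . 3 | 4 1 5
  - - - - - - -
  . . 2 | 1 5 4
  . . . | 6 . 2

Step 1. [r2c1∈{3}] only 3 remains possible at r2c1. So r2c1=3.
Step 2. [r4c2∈{6}] r4c2 is down to just 6. So r4c2=6.
Step 3. [r6c3∈{5}] only 5 remains possible at r6c3 ⇒ r6c3=5.
Step 4. [r5c2∈{3}] nothing but 3 survives at r5c2 ⇒ r5c2=3.
Step 5. [r2c6∈{1}] nothing but 1 survives at r2c6. So r2c6=1.
Step 6. [r1c4∈{2}] r1c4 has the single candidate 2 ⇒ r1c4=2.
Step 7. [r2c2∈{2}] r2c2's peers cover all but 2, so r2c2=2.
Step 8. [r3c2∈{5}] r3c2 has the single candidate 5, so r3c2=5.
Step 9. [r6c5∈{3}] r6c5's peers cover all but 3 ⇒ r6c5=3.
Step 10. [r1c1∈{5}] r1c1 is down to just 5. So r1c1=5.
Step 11. [r3c4∈{3}] r3c4's peers cover all but 3, so r3c4=3.
Step 12. [r5c1∈{6}] only 6 remains possible at r5c1. So r5c1=6.
Step 13. [r3c6∈{6}] r3c6 is down to just 6 ⇒ r3c6=6.
Step 14. [r6c1∈{4}] r6c1 is down to just 4 ⇒ r6c1=4.
Step 15. [r6c2∈{1}] r6c2 is down to just 1 ⇒ r6c2=1.

Answer: 5 4 1 2 6 3 / 3 2 6 5 4 1 / 1 5 4 3 2 6 / 2 6 3 4 1 5 / 6 3 2 1 5 4 / 4 1 5 6 3 2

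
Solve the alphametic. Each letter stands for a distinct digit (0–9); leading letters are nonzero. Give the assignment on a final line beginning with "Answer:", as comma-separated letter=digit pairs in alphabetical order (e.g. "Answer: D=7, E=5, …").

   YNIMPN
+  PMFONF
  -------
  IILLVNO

Step 1. [col 1: N + F ≡ O (mod 10)] column 1 (N + F ≡ O (mod 10), carry-in 0) doesn't pin O yet; pick O=0 and continue ⇒ O=0.
Step 2. [I] the sum has 7 digits but both addends have 6; that extra leading digit I is the final carry, namely 1, so I=1.
Step 3. [col 1: N + F ≡ O (mod 10)] N=3 is one option consistent with column 1 (N + F ≡ O (mod 10), carry-in 0) — take it. So N=3.
Step 4. [col 1: N + F ≡ O (mod 10)] in column 1 we have N+F≡O with carry-in 0; given N=3, O=0 and digits 0,1,3 already taken and all letters distinct, that pins F to 7, so F=7.
Step 5. [col 2: P + N ≡ N (mod 10)] column 2 reads P+N+carry(1)=N with N=3; with digits 0,1,3,7 already taken and all letters distinct, the only value for P is 9. So P=9.
Step 6. [col 3: M + O ≡ V (mod 10)] no forcing yet in column 3 (carry-in 1); M=5 is free and consistent — try it. So M=5.
Step 7. [col 3: M + O ≡ V (mod 10)] column 3: given M=5, O=0, carry-in 1, and digits 0,1,3,5,7,9 already taken and all letters distinct, M+O≡V (mod 10) forces V=6 ⇒ V=6.
Step 8. [col 4: I + F ≡ L (mod 10)] in column 4 we have I+F≡L with carry-in 0; given I=1, F=7 and digits 0,1,3,5,6,7,9 already taken and all letters distinct, that pins L to 8. So L=8.
Step 9. [col 6: Y + P ≡ I (mod 10)] in column 6 we have Y+P≡I with carry-in 0; given P=9, I=1 and digits 0,1,3,5,6,7,8,9 already taken and all letters distinct, that pins Y to 2. So Y=2.

Answer: F=7, I=1, L=8, M=5, N=3, O=0, P=9, V=6, Y=2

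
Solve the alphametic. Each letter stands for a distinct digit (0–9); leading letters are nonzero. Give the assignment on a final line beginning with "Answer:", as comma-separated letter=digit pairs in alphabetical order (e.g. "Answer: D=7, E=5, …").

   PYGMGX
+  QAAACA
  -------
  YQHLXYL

Step 1. [col 1: X + A ≡ L (mod 10)] column 1 (X + A ≡ L (mod 10), carry-in 0) doesn't pin X yet; pick X=4 and continue, so X=4.
Step 2. [Y] adding two 6-digit numbers gives at most 6+1 digits, and here it does — Y is that final carry and must be 1, so Y=1.
Step 3. [col 1: X + A ≡ L (mod 10)] no forcing yet in column 1 (carry-in 0); A=8 is free and consistent — try it ⇒ A=8.
Step 4. [col 1: X + A ≡ L (mod 10)] from column 1 (X=4, A=8, carry-in 0, digits 1,4,8 already taken and all letters distinct): L must equal 2, so L=2.
Step 5. [col 2: G + C ≡ Y (mod 10)] no forcing yet in column 2 (carry-in 1); C=7 is free and consistent — try it ⇒ C=7.
Step 6. [col 2: G + C ≡ Y (mod 10)] column 2 reads G+C+carry(1)=Y with C=7, Y=1; with digits 1,2,4,7,8 already taken and all letters distinct, the only value for G is 3. So G=3.
Step 7. [col 3: M + A ≡ X (mod 10)] from column 3 (A=8, X=4, carry-in 1, digits 1,2,3,4,7,8 already taken and all letters distinct): M must equal 5. So M=5.
Step 8. [col 5: Y + A ≡ H (mod 10)] column 5 reads Y+A+carry(1)=H with Y=1, A=8; with digits 1,2,3,4,5,7,8 already taken and all letters distinct, the only value for H is 0 ⇒ H=0.
Step 9. [col 6: P + Q ≡ Q (mod 10)] column 6: given nothing yet, carry-in 1, and digits 0,1,2,3,4,5,7,8 already taken and all letters distinct, P+Q≡Q (mod 10) forces Q=6, so Q=6.
Step 10. [col 6: P + Q ≡ Q (mod 10)] column 6 reads P+Q+carry(1)=Q with Q=6; with digits 0,1,2,3,4,5,6,7,8 already taken and all letters distinct, the only value for P is 9, so P=9.

Answer: A=8, C=7, G=3, H=0, L=2, M=5, P=9, Q=6, X=4, Y=1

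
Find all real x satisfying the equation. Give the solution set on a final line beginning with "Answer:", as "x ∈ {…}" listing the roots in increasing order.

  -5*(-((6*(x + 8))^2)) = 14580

Step 1. [-5*(-((6*(x + 8))^2)) = 14580] LHS = -5·(…); ÷-5 both sides. So div: -((6*(x + 8))^2) = -2916.
Step 2. [-((6*(x + 8))^2) = -2916] leading − — multiply by −1, so neg: (6*(x + 8))^2 = 2916.
Step 3. [(6*(x + 8))^2 = 2916] 2916 ≥ 0, LHS is (·)² — take ±√. So sqrt: 6*(x + 8) = 54 or -54.
Step 4. [6*(x + 8) = 54 or -54] LHS = 6·(…); ÷6 both sides. So div: x + 8 = 9 or -9.
Step 5. [x + 8 = 9 or -9] +8 is outermost — subtract 8 both sides. So sub: x = 1 or -17.

Answer: x ∈ {-17, 1}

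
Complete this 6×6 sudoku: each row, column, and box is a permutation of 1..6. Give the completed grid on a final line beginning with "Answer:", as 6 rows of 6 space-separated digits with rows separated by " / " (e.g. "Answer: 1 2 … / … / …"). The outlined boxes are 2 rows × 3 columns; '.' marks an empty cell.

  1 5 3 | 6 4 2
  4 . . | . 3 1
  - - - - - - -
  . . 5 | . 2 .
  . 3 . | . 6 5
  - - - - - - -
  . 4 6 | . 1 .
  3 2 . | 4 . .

Step 1. [r3c2∈{1,6}] col 2 places 1 nowhere but r3c2, so r3c2=1.
Step 2. [r3c4∈{3}] r3c4 has the single candidate 3 ⇒ r3c4=3.
Step 3. [r5c4∈{2,5}] row 5 places 2 nowhere but r5c4 ⇒ r5c4=2.
Step 4. [r4c3∈{2,4}] r4c3 is the only open cell in row 4 admitting 4. So r4c3=4.
Step 5. [r6c5∈{5}] nothing but 5 survives at r6c5, so r6c5=5.
Step 6. [r4c4∈{1}] r4c4 is down to just 1, so r4c4=1.
Step 7. [r5c6∈{3}] r5c6 is down to just 3. So r5c6=3.
Step 8. [r2c3∈{2}] r2c3 has the single candidate 2 ⇒ r2c3=2.
Step 9. [r3c1∈{6}] r3c1 is down to just 6 ⇒ r3c1=6.
Step 10. [r2c4∈{5}] only 5 remains possible at r2c4. So r2c4=5.
Step 11. [r6c3∈{1}] r6c3's peers cover all but 1. So r6c3=1.
Step 12. [r2c2∈{6}] r2c2 has the single candidate 6 ⇒ r2c2=6.
Step 13. [r5c1∈{5}] r5c1's peers cover all but 5, so r5c1=5.
Step 14. [r6c6∈{6}] r6c6 is down to just 6 ⇒ r6c6=6.
Step 15. [r4c1∈{2}] r4c1 is down to just 2, so r4c1=2.
Step 16. [r3c6∈{4}] r3c6 has the single candidate 4 ⇒ r3c6=4.

Answer: 1 5 3 6 4 2 / 4 6 2 5 3 1 / 6 1 5 3 2 4 / 2 3 4 1 6 5 / 5 4 6 2 1 3 / 3 2 1 4 5 6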